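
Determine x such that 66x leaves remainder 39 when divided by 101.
x ≡ 97 (mod 101)

gcd(66, 101) = 1, which divides 39, so solutions exist.
Find 66^(-1) mod 101 by the extended Euclidean algorithm:
101 = 1 × 66 + 35  ⟹  35 = (1)·101 + (-1)·66
66 = 1 × 35 + 31  ⟹  31 = (-1)·101 + (2)·66
35 = 1 × 31 + 4  ⟹  4 = (2)·101 + (-3)·66
31 = 7 × 4 + 3  ⟹  3 = (-15)·101 + (23)·66
4 = 1 × 3 + 1  ⟹  1 = (17)·101 + (-26)·66
So (-26)·66 ≡ 1 (mod 101), i.e. 66^(-1) ≡ -26 ≡ 75 (mod 101).
x ≡ 75 × 39 = 2925 ≡ 97 (mod 101).
Check: 66 × 97 = 6402 ≡ 39 (mod 101).
Unique solution: x ≡ 97 (mod 101)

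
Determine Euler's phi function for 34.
16

34 = 2 × 17
φ(n) = n × ∏(1 - 1/p) for each prime p dividing n
φ(34) = 34 × (1 - 1/2) × (1 - 1/17) = 16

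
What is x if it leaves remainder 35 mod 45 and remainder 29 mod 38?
485

Using Chinese Remainder Theorem:
M = 45 × 38 = 1710
M1 = 38, M2 = 45
y1 = 38^(-1) mod 45 = 32
y2 = 45^(-1) mod 38 = 11
x = (35×38×32 + 29×45×11) mod 1710 = 485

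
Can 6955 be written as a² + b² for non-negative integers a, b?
Not possible

Factorization: 6955 = 5 × 13 × 107
By Fermat: n is sum of two squares iff every prime p ≡ 3 (mod 4) appears to even power.
Prime(s) ≡ 3 (mod 4) with odd exponent: [(107, 1)]
Therefore 6955 cannot be expressed as a² + b².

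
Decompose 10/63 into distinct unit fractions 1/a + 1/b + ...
1/7 + 1/63

Greedy algorithm:
10/63: ceiling(63/10) = 7, use 1/7
1/63: ceiling(63/1) = 63, use 1/63
Result: 10/63 = 1/7 + 1/63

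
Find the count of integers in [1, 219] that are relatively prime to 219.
144

219 = 3 × 73
φ(n) = n × ∏(1 - 1/p) for each prime p dividing n
φ(219) = 219 × (1 - 1/3) × (1 - 1/73) = 144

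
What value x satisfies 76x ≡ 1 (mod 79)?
26

gcd(76, 79) = 1, so the inverse exists.
Extended Euclidean algorithm on (79, 76):
79 = 1 × 76 + 3  ⟹  3 = (1)·79 + (-1)·76
76 = 25 × 3 + 1  ⟹  1 = (-25)·79 + (26)·76
So (26)·76 ≡ 1 (mod 79), i.e. 76^(-1) ≡ 26 (mod 79).
Check: 76 × 26 = 1976 ≡ 1 (mod 79)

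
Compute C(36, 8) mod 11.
0

Using Lucas' theorem:
Write n=36 and k=8 in base 11:
n in base 11: [3, 3]
k in base 11: [0, 8]
C(36,8) mod 11 = ∏ C(n_i, k_i) mod 11
Digit binomials (mod 11): C(3,0) = 1; C(3,8) = 0 (k_i > n_i)
Product: 1 × 0 = 0 ≡ 0 (mod 11)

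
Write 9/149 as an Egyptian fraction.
1/17 + 1/634 + 1/535308 + 1/429831446988

Greedy algorithm:
9/149: ceiling(149/9) = 17, use 1/17
4/2533: ceiling(2533/4) = 634, use 1/634
3/1605922: ceiling(1605922/3) = 535308, use 1/535308
1/429831446988: ceiling(429831446988/1) = 429831446988, use 1/429831446988
Result: 9/149 = 1/17 + 1/634 + 1/535308 + 1/429831446988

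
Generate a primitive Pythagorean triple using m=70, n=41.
(3219, 5740, 6581)

Euclid's formula: a = m² - n², b = 2mn, c = m² + n²
m = 70, n = 41
a = 70² - 41² = 4900 - 1681 = 3219
b = 2 × 70 × 41 = 5740
c = 70² + 41² = 4900 + 1681 = 6581
Verification: 3219² + 5740² = 10361961 + 32947600 = 43309561 = 6581² ✓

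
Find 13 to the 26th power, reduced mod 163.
25

Repeated squaring. Binary of 26 = 11010.
13^1 ≡ 13 (mod 163); 13^2 ≡ 6 (mod 163); 13^4 ≡ 36 (mod 163); 13^8 ≡ 155 (mod 163); 13^16 ≡ 64 (mod 163)
13^26 = 13^2 × 13^8 × 13^16 ≡ 25 (mod 163)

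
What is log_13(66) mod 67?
33

Baby-step giant-step with step n = ⌈√67⌉ = 9.
Baby steps 13^j mod 67 (j:value) for j=0..8: 0:1, 1:13, 2:35, 3:53, 4:19, 5:46, 6:62, 7:2, 8:26.
Giant-step multiplier: 13^(-9) ≡ 13^(66-9) = 13^57 ≡ 45 (mod 67).
Giant steps γ_i = 66·45^i mod 67: γ_0=66, γ_1=22, γ_2=52, γ_3=62 (in table at j=6).
x = i·n + j = 3·9 + 6 = 33.
Check: 13^33 ≡ 66 (mod 67).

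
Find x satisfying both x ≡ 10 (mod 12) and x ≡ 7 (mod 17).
58

Using Chinese Remainder Theorem:
M = 12 × 17 = 204
M1 = 17, M2 = 12
y1 = 17^(-1) mod 12 = 5
y2 = 12^(-1) mod 17 = 10
x = (10×17×5 + 7×12×10) mod 204 = 58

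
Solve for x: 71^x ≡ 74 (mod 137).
8

Baby-step giant-step with step n = ⌈√137⌉ = 12.
Baby steps 71^j mod 137 (j:value) for j=0..11: 0:1, 1:71, 2:109, 3:67, 4:99, 5:42, 6:105, 7:57, 8:74, 9:48, 10:120, 11:26.
h = 74 is already in the table at j=8, so x = 8.
Check: 71^8 ≡ 74 (mod 137).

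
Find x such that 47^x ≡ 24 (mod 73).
66

Baby-step giant-step with step n = ⌈√73⌉ = 9.
Baby steps 47^j mod 73 (j:value) for j=0..8: 0:1, 1:47, 2:19, 3:17, 4:69, 5:31, 6:70, 7:5, 8:16.
Giant-step multiplier: 47^(-9) ≡ 47^(72-9) = 47^63 ≡ 10 (mod 73).
Giant steps γ_i = 24·10^i mod 73: γ_0=24, γ_1=21, γ_2=64, γ_3=56, γ_4=49, γ_5=52, γ_6=9, γ_7=17 (in table at j=3).
x = i·n + j = 7·9 + 3 = 66.
Check: 47^66 ≡ 24 (mod 73).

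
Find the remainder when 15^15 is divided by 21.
15

Repeated squaring. Binary of 15 = 1111.
15^1 ≡ 15 (mod 21); 15^2 ≡ 15 (mod 21); 15^4 ≡ 15 (mod 21); 15^8 ≡ 15 (mod 21)
15^15 = 15^1 × 15^2 × 15^4 × 15^8 ≡ 15 (mod 21)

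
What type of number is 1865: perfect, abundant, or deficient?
deficient

Proper divisors of 1865: sum = 1 + 5 + 373 = 379
Since 379 < 1865, 1865 is deficient.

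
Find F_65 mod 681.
166

Matrix identity: Q^n = [[F_(n+1), F_n], [F_n, F_(n-1)]] with Q = [[1,1],[1,0]].
n = 65 = 1000001₂. Square-and-multiply, entries mod 681:
Q^1 = [[1,1],[1,0]]
Q^2 = (Q^1)² = [[2,1],[1,1]]
Q^4 = (Q^2)² = [[5,3],[3,2]]
Q^8 = (Q^4)² = [[34,21],[21,13]]
Q^16 = (Q^8)² = [[235,306],[306,610]]
Q^32 = (Q^16)² = [[403,471],[471,613]]
Q^65 = (Q^32)²·Q = [[640,166],[166,474]]
F_65 mod 681 = Q^65[0][1] = 166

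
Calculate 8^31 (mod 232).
48

Repeated squaring. Binary of 31 = 11111.
8^1 ≡ 8 (mod 232); 8^2 ≡ 64 (mod 232); 8^4 ≡ 152 (mod 232); 8^8 ≡ 136 (mod 232); 8^16 ≡ 168 (mod 232)
8^31 = 8^1 × 8^2 × 8^4 × 8^8 × 8^16 ≡ 48 (mod 232)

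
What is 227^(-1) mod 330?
173

gcd(227, 330) = 1, so the inverse exists.
Extended Euclidean algorithm on (330, 227):
330 = 1 × 227 + 103  ⟹  103 = (1)·330 + (-1)·227
227 = 2 × 103 + 21  ⟹  21 = (-2)·330 + (3)·227
103 = 4 × 21 + 19  ⟹  19 = (9)·330 + (-13)·227
21 = 1 × 19 + 2  ⟹  2 = (-11)·330 + (16)·227
19 = 9 × 2 + 1  ⟹  1 = (108)·330 + (-157)·227
So (-157)·227 ≡ 1 (mod 330), i.e. 227^(-1) ≡ -157 ≡ 173 (mod 330).
Check: 227 × 173 = 39271 ≡ 1 (mod 330)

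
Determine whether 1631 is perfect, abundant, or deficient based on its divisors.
deficient

Proper divisors of 1631: sum = 1 + 7 + 233 = 241
Since 241 < 1631, 1631 is deficient.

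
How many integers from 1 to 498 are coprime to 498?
164

498 = 2 × 3 × 83
φ(n) = n × ∏(1 - 1/p) for each prime p dividing n
φ(498) = 498 × (1 - 1/2) × (1 - 1/3) × (1 - 1/83) = 164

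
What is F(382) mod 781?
100

Matrix identity: Q^n = [[F_(n+1), F_n], [F_n, F_(n-1)]] with Q = [[1,1],[1,0]].
n = 382 = 101111110₂. Square-and-multiply, entries mod 781:
Q^1 = [[1,1],[1,0]]
Q^2 = (Q^1)² = [[2,1],[1,1]]
Q^5 = (Q^2)²·Q = [[8,5],[5,3]]
Q^11 = (Q^5)²·Q = [[144,89],[89,55]]
Q^23 = (Q^11)²·Q = [[289,541],[541,529]]
Q^47 = (Q^23)²·Q = [[252,541],[541,492]]
Q^95 = (Q^47)²·Q = [[338,49],[49,289]]
Q^191 = (Q^95)²·Q = [[540,276],[276,264]]
Q^382 = (Q^191)² = [[706,100],[100,606]]
F_382 mod 781 = Q^382[0][1] = 100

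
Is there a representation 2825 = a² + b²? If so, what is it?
4² + 53² (a=4, b=53)

Factorization: 2825 = 5^2 × 113
By Fermat: n is sum of two squares iff every prime p ≡ 3 (mod 4) appears to even power.
All primes ≡ 3 (mod 4) appear to even power.
Search a = 0, 1, 2, … for 2825 - a² a perfect square: first hit at a = 4: 2825 - 16 = 2809 = 53².
2825 = 4² + 53² = 16 + 2809 ✓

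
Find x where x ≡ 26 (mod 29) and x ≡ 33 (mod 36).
1041

Using Chinese Remainder Theorem:
M = 29 × 36 = 1044
M1 = 36, M2 = 29
y1 = 36^(-1) mod 29 = 25
y2 = 29^(-1) mod 36 = 5
x = (26×36×25 + 33×29×5) mod 1044 = 1041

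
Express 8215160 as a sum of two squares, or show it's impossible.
Not possible

Factorization: 8215160 = 2^3 × 5 × 59^3
By Fermat: n is sum of two squares iff every prime p ≡ 3 (mod 4) appears to even power.
Prime(s) ≡ 3 (mod 4) with odd exponent: [(59, 3)]
Therefore 8215160 cannot be expressed as a² + b².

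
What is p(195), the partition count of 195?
2580840212973

p(n) counts ways to write n as a sum of positive integers (order ignored).
Euler's pentagonal recurrence: p(k) = p(k-1) + p(k-2) - p(k-5) - p(k-7) + p(k-12) + p(k-15) - ... (offsets j(3j∓1)/2, signs ++--, p(0)=1, p(<0)=0).
DP table for k = 0..194: p(0)=1, p(1)=1, p(2)=2, p(3)=3, p(4)=5, p(5)=7, p(6)=11, p(7)=15, p(8)=22, p(9)=30, p(10)=42, p(11)=56, p(12)=77, p(13)=101, p(14)=135, p(15)=176, p(16)=231, p(17)=297, p(18)=385, p(19)=490, p(20)=627, p(21)=792, p(22)=1002, p(23)=1255, p(24)=1575, p(25)=1958, p(26)=2436, p(27)=3010, p(28)=3718, p(29)=4565, p(30)=5604, p(31)=6842, p(32)=8349, p(33)=10143, p(34)=12310, p(35)=14883, p(36)=17977, p(37)=21637, p(38)=26015, p(39)=31185, p(40)=37338, p(41)=44583, p(42)=53174, p(43)=63261, p(44)=75175, p(45)=89134, p(46)=105558, p(47)=124754, p(48)=147273, p(49)=173525, p(50)=204226, p(51)=239943, p(52)=281589, p(53)=329931, p(54)=386155, p(55)=451276, p(56)=526823, p(57)=614154, p(58)=715220, p(59)=831820, p(60)=966467, p(61)=1121505, p(62)=1300156, p(63)=1505499, p(64)=1741630, p(65)=2012558, p(66)=2323520, p(67)=2679689, p(68)=3087735, p(69)=3554345, p(70)=4087968, p(71)=4697205, p(72)=5392783, p(73)=6185689, p(74)=7089500, p(75)=8118264, p(76)=9289091, p(77)=10619863, p(78)=12132164, p(79)=13848650, p(80)=15796476, p(81)=18004327, p(82)=20506255, p(83)=23338469, p(84)=26543660, p(85)=30167357, p(86)=34262962, p(87)=38887673, p(88)=44108109, p(89)=49995925, p(90)=56634173, p(91)=64112359, p(92)=72533807, p(93)=82010177, p(94)=92669720, p(95)=104651419, p(96)=118114304, p(97)=133230930, p(98)=150198136, p(99)=169229875, p(100)=190569292, p(101)=214481126, p(102)=241265379, p(103)=271248950, p(104)=304801365, p(105)=342325709, p(106)=384276336, p(107)=431149389, p(108)=483502844, p(109)=541946240, p(110)=607163746, p(111)=679903203, p(112)=761002156, p(113)=851376628, p(114)=952050665, p(115)=1064144451, p(116)=1188908248, p(117)=1327710076, p(118)=1482074143, p(119)=1653668665, p(120)=1844349560, p(121)=2056148051, p(122)=2291320912, p(123)=2552338241, p(124)=2841940500, p(125)=3163127352, p(126)=3519222692, p(127)=3913864295, p(128)=4351078600, p(129)=4835271870, p(130)=5371315400, p(131)=5964539504, p(132)=6620830889, p(133)=7346629512, p(134)=8149040695, p(135)=9035836076, p(136)=10015581680, p(137)=11097645016, p(138)=12292341831, p(139)=13610949895, p(140)=15065878135, p(141)=16670689208, p(142)=18440293320, p(143)=20390982757, p(144)=22540654445, p(145)=24908858009, p(146)=27517052599, p(147)=30388671978, p(148)=33549419497, p(149)=37027355200, p(150)=40853235313, p(151)=45060624582, p(152)=49686288421, p(153)=54770336324, p(154)=60356673280, p(155)=66493182097, p(156)=73232243759, p(157)=80630964769, p(158)=88751778802, p(159)=97662728555, p(160)=107438159466, p(161)=118159068427, p(162)=129913904637, p(163)=142798995930, p(164)=156919475295, p(165)=172389800255, p(166)=189334822579, p(167)=207890420102, p(168)=228204732751, p(169)=250438925115, p(170)=274768617130, p(171)=301384802048, p(172)=330495499613, p(173)=362326859895, p(174)=397125074750, p(175)=435157697830, p(176)=476715857290, p(177)=522115831195, p(178)=571701605655, p(179)=625846753120, p(180)=684957390936, p(181)=749474411781, p(182)=819876908323, p(183)=896684817527, p(184)=980462880430, p(185)=1071823774337, p(186)=1171432692373, p(187)=1280011042268, p(188)=1398341745571, p(189)=1527273599625, p(190)=1667727404093, p(191)=1820701100652, p(192)=1987276856363, p(193)=2168627105469, p(194)=2366022741845.
Final step: p(195) = p(194) + p(193) - p(190) - p(188) + p(183) + p(180) - p(173) - p(169) + p(160) + p(155) - p(144) - p(138) + p(125) + p(118) - p(103) - p(95) + p(78) + p(69) - p(50) - p(40) + p(19) + p(8)
= 2366022741845 + 2168627105469 - 1667727404093 - 1398341745571 + 896684817527 + 684957390936 - 362326859895 - 250438925115 + 107438159466 + 66493182097 - 22540654445 - 12292341831 + 3163127352 + 1482074143 - 271248950 - 104651419 + 12132164 + 3554345 - 204226 - 37338 + 490 + 22
= 2580840212973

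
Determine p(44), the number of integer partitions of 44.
75175

p(n) counts ways to write n as a sum of positive integers (order ignored).
Euler's pentagonal recurrence: p(k) = p(k-1) + p(k-2) - p(k-5) - p(k-7) + p(k-12) + p(k-15) - ... (offsets j(3j∓1)/2, signs ++--, p(0)=1, p(<0)=0).
DP table for k = 0..43: p(0)=1, p(1)=1, p(2)=2, p(3)=3, p(4)=5, p(5)=7, p(6)=11, p(7)=15, p(8)=22, p(9)=30, p(10)=42, p(11)=56, p(12)=77, p(13)=101, p(14)=135, p(15)=176, p(16)=231, p(17)=297, p(18)=385, p(19)=490, p(20)=627, p(21)=792, p(22)=1002, p(23)=1255, p(24)=1575, p(25)=1958, p(26)=2436, p(27)=3010, p(28)=3718, p(29)=4565, p(30)=5604, p(31)=6842, p(32)=8349, p(33)=10143, p(34)=12310, p(35)=14883, p(36)=17977, p(37)=21637, p(38)=26015, p(39)=31185, p(40)=37338, p(41)=44583, p(42)=53174, p(43)=63261.
Final step: p(44) = p(43) + p(42) - p(39) - p(37) + p(32) + p(29) - p(22) - p(18) + p(9) + p(4)
= 63261 + 53174 - 31185 - 21637 + 8349 + 4565 - 1002 - 385 + 30 + 5
= 75175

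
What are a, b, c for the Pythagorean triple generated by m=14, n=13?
(27, 364, 365)

Euclid's formula: a = m² - n², b = 2mn, c = m² + n²
m = 14, n = 13
a = 14² - 13² = 196 - 169 = 27
b = 2 × 14 × 13 = 364
c = 14² + 13² = 196 + 169 = 365
Verification: 27² + 364² = 729 + 132496 = 133225 = 365² ✓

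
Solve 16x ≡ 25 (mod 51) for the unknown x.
x ≡ 43 (mod 51)

gcd(16, 51) = 1, which divides 25, so solutions exist.
Find 16^(-1) mod 51 by the extended Euclidean algorithm:
51 = 3 × 16 + 3  ⟹  3 = (1)·51 + (-3)·16
16 = 5 × 3 + 1  ⟹  1 = (-5)·51 + (16)·16
So (16)·16 ≡ 1 (mod 51), i.e. 16^(-1) ≡ 16 (mod 51).
x ≡ 16 × 25 = 400 ≡ 43 (mod 51).
Check: 16 × 43 = 688 ≡ 25 (mod 51).
Unique solution: x ≡ 43 (mod 51)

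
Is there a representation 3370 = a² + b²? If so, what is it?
11² + 57² (a=11, b=57)

Factorization: 3370 = 2 × 5 × 337
By Fermat: n is sum of two squares iff every prime p ≡ 3 (mod 4) appears to even power.
All primes ≡ 3 (mod 4) appear to even power.
Search a = 0, 1, 2, … for 3370 - a² a perfect square: first hit at a = 11: 3370 - 121 = 3249 = 57².
3370 = 11² + 57² = 121 + 3249 ✓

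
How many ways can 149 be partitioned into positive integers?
37027355200

p(n) counts ways to write n as a sum of positive integers (order ignored).
Euler's pentagonal recurrence: p(k) = p(k-1) + p(k-2) - p(k-5) - p(k-7) + p(k-12) + p(k-15) - ... (offsets j(3j∓1)/2, signs ++--, p(0)=1, p(<0)=0).
DP table for k = 0..148: p(0)=1, p(1)=1, p(2)=2, p(3)=3, p(4)=5, p(5)=7, p(6)=11, p(7)=15, p(8)=22, p(9)=30, p(10)=42, p(11)=56, p(12)=77, p(13)=101, p(14)=135, p(15)=176, p(16)=231, p(17)=297, p(18)=385, p(19)=490, p(20)=627, p(21)=792, p(22)=1002, p(23)=1255, p(24)=1575, p(25)=1958, p(26)=2436, p(27)=3010, p(28)=3718, p(29)=4565, p(30)=5604, p(31)=6842, p(32)=8349, p(33)=10143, p(34)=12310, p(35)=14883, p(36)=17977, p(37)=21637, p(38)=26015, p(39)=31185, p(40)=37338, p(41)=44583, p(42)=53174, p(43)=63261, p(44)=75175, p(45)=89134, p(46)=105558, p(47)=124754, p(48)=147273, p(49)=173525, p(50)=204226, p(51)=239943, p(52)=281589, p(53)=329931, p(54)=386155, p(55)=451276, p(56)=526823, p(57)=614154, p(58)=715220, p(59)=831820, p(60)=966467, p(61)=1121505, p(62)=1300156, p(63)=1505499, p(64)=1741630, p(65)=2012558, p(66)=2323520, p(67)=2679689, p(68)=3087735, p(69)=3554345, p(70)=4087968, p(71)=4697205, p(72)=5392783, p(73)=6185689, p(74)=7089500, p(75)=8118264, p(76)=9289091, p(77)=10619863, p(78)=12132164, p(79)=13848650, p(80)=15796476, p(81)=18004327, p(82)=20506255, p(83)=23338469, p(84)=26543660, p(85)=30167357, p(86)=34262962, p(87)=38887673, p(88)=44108109, p(89)=49995925, p(90)=56634173, p(91)=64112359, p(92)=72533807, p(93)=82010177, p(94)=92669720, p(95)=104651419, p(96)=118114304, p(97)=133230930, p(98)=150198136, p(99)=169229875, p(100)=190569292, p(101)=214481126, p(102)=241265379, p(103)=271248950, p(104)=304801365, p(105)=342325709, p(106)=384276336, p(107)=431149389, p(108)=483502844, p(109)=541946240, p(110)=607163746, p(111)=679903203, p(112)=761002156, p(113)=851376628, p(114)=952050665, p(115)=1064144451, p(116)=1188908248, p(117)=1327710076, p(118)=1482074143, p(119)=1653668665, p(120)=1844349560, p(121)=2056148051, p(122)=2291320912, p(123)=2552338241, p(124)=2841940500, p(125)=3163127352, p(126)=3519222692, p(127)=3913864295, p(128)=4351078600, p(129)=4835271870, p(130)=5371315400, p(131)=5964539504, p(132)=6620830889, p(133)=7346629512, p(134)=8149040695, p(135)=9035836076, p(136)=10015581680, p(137)=11097645016, p(138)=12292341831, p(139)=13610949895, p(140)=15065878135, p(141)=16670689208, p(142)=18440293320, p(143)=20390982757, p(144)=22540654445, p(145)=24908858009, p(146)=27517052599, p(147)=30388671978, p(148)=33549419497.
Final step: p(149) = p(148) + p(147) - p(144) - p(142) + p(137) + p(134) - p(127) - p(123) + p(114) + p(109) - p(98) - p(92) + p(79) + p(72) - p(57) - p(49) + p(32) + p(23) - p(4)
= 33549419497 + 30388671978 - 22540654445 - 18440293320 + 11097645016 + 8149040695 - 3913864295 - 2552338241 + 952050665 + 541946240 - 150198136 - 72533807 + 13848650 + 5392783 - 614154 - 173525 + 8349 + 1255 - 5
= 37027355200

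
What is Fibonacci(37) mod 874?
457

Matrix identity: Q^n = [[F_(n+1), F_n], [F_n, F_(n-1)]] with Q = [[1,1],[1,0]].
n = 37 = 100101₂. Square-and-multiply, entries mod 874:
Q^1 = [[1,1],[1,0]]
Q^2 = (Q^1)² = [[2,1],[1,1]]
Q^4 = (Q^2)² = [[5,3],[3,2]]
Q^9 = (Q^4)²·Q = [[55,34],[34,21]]
Q^18 = (Q^9)² = [[685,836],[836,723]]
Q^37 = (Q^18)²·Q = [[267,457],[457,684]]
F_37 mod 874 = Q^37[0][1] = 457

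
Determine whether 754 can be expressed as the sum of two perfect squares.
5² + 27² (a=5, b=27)

Factorization: 754 = 2 × 13 × 29
By Fermat: n is sum of two squares iff every prime p ≡ 3 (mod 4) appears to even power.
All primes ≡ 3 (mod 4) appear to even power.
Search a = 0, 1, 2, … for 754 - a² a perfect square: first hit at a = 5: 754 - 25 = 729 = 27².
754 = 5² + 27² = 25 + 729 ✓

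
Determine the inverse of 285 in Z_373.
89

gcd(285, 373) = 1, so the inverse exists.
Extended Euclidean algorithm on (373, 285):
373 = 1 × 285 + 88  ⟹  88 = (1)·373 + (-1)·285
285 = 3 × 88 + 21  ⟹  21 = (-3)·373 + (4)·285
88 = 4 × 21 + 4  ⟹  4 = (13)·373 + (-17)·285
21 = 5 × 4 + 1  ⟹  1 = (-68)·373 + (89)·285
So (89)·285 ≡ 1 (mod 373), i.e. 285^(-1) ≡ 89 (mod 373).
Check: 285 × 89 = 25365 ≡ 1 (mod 373)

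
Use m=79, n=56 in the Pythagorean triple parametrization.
(3105, 8848, 9377)

Euclid's formula: a = m² - n², b = 2mn, c = m² + n²
m = 79, n = 56
a = 79² - 56² = 6241 - 3136 = 3105
b = 2 × 79 × 56 = 8848
c = 79² + 56² = 6241 + 3136 = 9377
Verification: 3105² + 8848² = 9641025 + 78287104 = 87928129 = 9377² ✓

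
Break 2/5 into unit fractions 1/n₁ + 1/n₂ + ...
1/3 + 1/15

Greedy algorithm:
2/5: ceiling(5/2) = 3, use 1/3
1/15: ceiling(15/1) = 15, use 1/15
Result: 2/5 = 1/3 + 1/15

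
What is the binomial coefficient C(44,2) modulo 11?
0

Using Lucas' theorem:
Write n=44 and k=2 in base 11:
n in base 11: [4, 0]
k in base 11: [0, 2]
C(44,2) mod 11 = ∏ C(n_i, k_i) mod 11
Digit binomials (mod 11): C(4,0) = 1; C(0,2) = 0 (k_i > n_i)
Product: 1 × 0 = 0 ≡ 0 (mod 11)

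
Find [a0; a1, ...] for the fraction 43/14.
[3; 14]

Euclidean algorithm steps:
43 = 3 × 14 + 1
14 = 14 × 1 + 0
Continued fraction: [3; 14]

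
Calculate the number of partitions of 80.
15796476

p(n) counts ways to write n as a sum of positive integers (order ignored).
Euler's pentagonal recurrence: p(k) = p(k-1) + p(k-2) - p(k-5) - p(k-7) + p(k-12) + p(k-15) - ... (offsets j(3j∓1)/2, signs ++--, p(0)=1, p(<0)=0).
DP table for k = 0..79: p(0)=1, p(1)=1, p(2)=2, p(3)=3, p(4)=5, p(5)=7, p(6)=11, p(7)=15, p(8)=22, p(9)=30, p(10)=42, p(11)=56, p(12)=77, p(13)=101, p(14)=135, p(15)=176, p(16)=231, p(17)=297, p(18)=385, p(19)=490, p(20)=627, p(21)=792, p(22)=1002, p(23)=1255, p(24)=1575, p(25)=1958, p(26)=2436, p(27)=3010, p(28)=3718, p(29)=4565, p(30)=5604, p(31)=6842, p(32)=8349, p(33)=10143, p(34)=12310, p(35)=14883, p(36)=17977, p(37)=21637, p(38)=26015, p(39)=31185, p(40)=37338, p(41)=44583, p(42)=53174, p(43)=63261, p(44)=75175, p(45)=89134, p(46)=105558, p(47)=124754, p(48)=147273, p(49)=173525, p(50)=204226, p(51)=239943, p(52)=281589, p(53)=329931, p(54)=386155, p(55)=451276, p(56)=526823, p(57)=614154, p(58)=715220, p(59)=831820, p(60)=966467, p(61)=1121505, p(62)=1300156, p(63)=1505499, p(64)=1741630, p(65)=2012558, p(66)=2323520, p(67)=2679689, p(68)=3087735, p(69)=3554345, p(70)=4087968, p(71)=4697205, p(72)=5392783, p(73)=6185689, p(74)=7089500, p(75)=8118264, p(76)=9289091, p(77)=10619863, p(78)=12132164, p(79)=13848650.
Final step: p(80) = p(79) + p(78) - p(75) - p(73) + p(68) + p(65) - p(58) - p(54) + p(45) + p(40) - p(29) - p(23) + p(10) + p(3)
= 13848650 + 12132164 - 8118264 - 6185689 + 3087735 + 2012558 - 715220 - 386155 + 89134 + 37338 - 4565 - 1255 + 42 + 3
= 15796476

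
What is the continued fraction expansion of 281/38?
[7; 2, 1, 1, 7]

Euclidean algorithm steps:
281 = 7 × 38 + 15
38 = 2 × 15 + 8
15 = 1 × 8 + 7
8 = 1 × 7 + 1
7 = 7 × 1 + 0
Continued fraction: [7; 2, 1, 1, 7]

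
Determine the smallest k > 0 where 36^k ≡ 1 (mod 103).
51

103 is prime, so ord(36) divides φ(103) = 102.
Divisors of 102: 1, 2, 3, 6, 17, 34, 51, 102.
Repeated squaring: 36^1 ≡ 36, 36^2 ≡ 60, 36^4 ≡ 98, 36^8 ≡ 25, 36^16 ≡ 7, 36^32 ≡ 49, 36^64 ≡ 32 (mod 103).
Test 36^d mod 103 for each divisor d in increasing order:
36^1 ≡ 36
36^2 ≡ 60
36^3 = 36^2·36^1 ≡ 100
36^6 = 36^4·36^2 ≡ 9
36^17 = 36^16·36^1 ≡ 46
36^34 = 36^32·36^2 ≡ 56
36^51 = 36^32·36^16·36^2·36^1 ≡ 1  ← first divisor giving 1
The order is 51.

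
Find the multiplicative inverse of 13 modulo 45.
7

gcd(13, 45) = 1, so the inverse exists.
Extended Euclidean algorithm on (45, 13):
45 = 3 × 13 + 6  ⟹  6 = (1)·45 + (-3)·13
13 = 2 × 6 + 1  ⟹  1 = (-2)·45 + (7)·13
So (7)·13 ≡ 1 (mod 45), i.e. 13^(-1) ≡ 7 (mod 45).
Check: 13 × 7 = 91 ≡ 1 (mod 45)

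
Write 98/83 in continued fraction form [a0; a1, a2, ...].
[1; 5, 1, 1, 7]

Euclidean algorithm steps:
98 = 1 × 83 + 15
83 = 5 × 15 + 8
15 = 1 × 8 + 7
8 = 1 × 7 + 1
7 = 7 × 1 + 0
Continued fraction: [1; 5, 1, 1, 7]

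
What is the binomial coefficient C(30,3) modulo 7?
0

Using Lucas' theorem:
Write n=30 and k=3 in base 7:
n in base 7: [4, 2]
k in base 7: [0, 3]
C(30,3) mod 7 = ∏ C(n_i, k_i) mod 7
Digit binomials (mod 7): C(4,0) = 1; C(2,3) = 0 (k_i > n_i)
Product: 1 × 0 = 0 ≡ 0 (mod 7)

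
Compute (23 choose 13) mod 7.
0

Using Lucas' theorem:
Write n=23 and k=13 in base 7:
n in base 7: [3, 2]
k in base 7: [1, 6]
C(23,13) mod 7 = ∏ C(n_i, k_i) mod 7
Digit binomials (mod 7): C(3,1) = 3; C(2,6) = 0 (k_i > n_i)
Product: 3 × 0 = 0 ≡ 0 (mod 7)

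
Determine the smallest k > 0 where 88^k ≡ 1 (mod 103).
102

103 is prime, so ord(88) divides φ(103) = 102.
Divisors of 102: 1, 2, 3, 6, 17, 34, 51, 102.
Repeated squaring: 88^1 ≡ 88, 88^2 ≡ 19, 88^4 ≡ 52, 88^8 ≡ 26, 88^16 ≡ 58, 88^32 ≡ 68, 88^64 ≡ 92 (mod 103).
Test 88^d mod 103 for each divisor d in increasing order:
88^1 ≡ 88
88^2 ≡ 19
88^3 = 88^2·88^1 ≡ 24
88^6 = 88^4·88^2 ≡ 61
88^17 = 88^16·88^1 ≡ 57
88^34 = 88^32·88^2 ≡ 56
88^51 = 88^32·88^16·88^2·88^1 ≡ 102
88^102 = 88^64·88^32·88^4·88^2 ≡ 1  ← first divisor giving 1
The order is 102.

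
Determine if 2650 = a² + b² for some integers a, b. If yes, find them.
7² + 51² (a=7, b=51)

Factorization: 2650 = 2 × 5^2 × 53
By Fermat: n is sum of two squares iff every prime p ≡ 3 (mod 4) appears to even power.
All primes ≡ 3 (mod 4) appear to even power.
Search a = 0, 1, 2, … for 2650 - a² a perfect square: first hit at a = 7: 2650 - 49 = 2601 = 51².
2650 = 7² + 51² = 49 + 2601 ✓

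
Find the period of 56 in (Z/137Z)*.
17

137 is prime, so ord(56) divides φ(137) = 136.
Divisors of 136: 1, 2, 4, 8, 17, 34, 68, 136.
Repeated squaring: 56^1 ≡ 56, 56^2 ≡ 122, 56^4 ≡ 88, 56^8 ≡ 72, 56^16 ≡ 115, 56^32 ≡ 73, 56^64 ≡ 123, 56^128 ≡ 59 (mod 137).
Test 56^d mod 137 for each divisor d in increasing order:
56^1 ≡ 56
56^2 ≡ 122
56^4 ≡ 88
56^8 ≡ 72
56^17 = 56^16·56^1 ≡ 1  ← first divisor giving 1
The order is 17.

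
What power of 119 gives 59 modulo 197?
72

Baby-step giant-step with step n = ⌈√197⌉ = 15.
Baby steps 119^j mod 197 (j:value) for j=0..14: 0:1, 1:119, 2:174, 3:21, 4:135, 5:108, 6:47, 7:77, 8:101, 9:2, 10:41, 11:151, 12:42, 13:73, 14:19.
Giant-step multiplier: 119^(-15) ≡ 119^(196-15) = 119^181 ≡ 153 (mod 197).
Giant steps γ_i = 59·153^i mod 197: γ_0=59, γ_1=162, γ_2=161, γ_3=8, γ_4=42 (in table at j=12).
x = i·n + j = 4·15 + 12 = 72.
Check: 119^72 ≡ 59 (mod 197).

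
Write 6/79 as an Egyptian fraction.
1/14 + 1/222 + 1/61383

Greedy algorithm:
6/79: ceiling(79/6) = 14, use 1/14
5/1106: ceiling(1106/5) = 222, use 1/222
1/61383: ceiling(61383/1) = 61383, use 1/61383
Result: 6/79 = 1/14 + 1/222 + 1/61383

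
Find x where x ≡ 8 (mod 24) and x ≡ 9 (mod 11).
152

Using Chinese Remainder Theorem:
M = 24 × 11 = 264
M1 = 11, M2 = 24
y1 = 11^(-1) mod 24 = 11
y2 = 24^(-1) mod 11 = 6
x = (8×11×11 + 9×24×6) mod 264 = 152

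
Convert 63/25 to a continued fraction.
[2; 1, 1, 12]

Euclidean algorithm steps:
63 = 2 × 25 + 13
25 = 1 × 13 + 12
13 = 1 × 12 + 1
12 = 12 × 1 + 0
Continued fraction: [2; 1, 1, 12]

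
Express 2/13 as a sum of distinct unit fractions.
1/7 + 1/91

Greedy algorithm:
2/13: ceiling(13/2) = 7, use 1/7
1/91: ceiling(91/1) = 91, use 1/91
Result: 2/13 = 1/7 + 1/91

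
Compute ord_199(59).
66

199 is prime, so ord(59) divides φ(199) = 198.
Divisors of 198: 1, 2, 3, 6, 9, 11, 18, 22, 33, 66, 99, 198.
Repeated squaring: 59^1 ≡ 59, 59^2 ≡ 98, 59^4 ≡ 52, 59^8 ≡ 117, 59^16 ≡ 157, 59^32 ≡ 172, 59^64 ≡ 132, 59^128 ≡ 111 (mod 199).
Test 59^d mod 199 for each divisor d in increasing order:
59^1 ≡ 59
59^2 ≡ 98
59^3 = 59^2·59^1 ≡ 11
59^6 = 59^4·59^2 ≡ 121
59^9 = 59^8·59^1 ≡ 137
59^11 = 59^8·59^2·59^1 ≡ 93
59^18 = 59^16·59^2 ≡ 63
59^22 = 59^16·59^4·59^2 ≡ 92
59^33 = 59^32·59^1 ≡ 198
59^66 = 59^64·59^2 ≡ 1  ← first divisor giving 1
The order is 66.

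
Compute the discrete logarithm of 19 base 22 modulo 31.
2

Baby-step giant-step with step n = ⌈√31⌉ = 6.
Baby steps 22^j mod 31 (j:value) for j=0..5: 0:1, 1:22, 2:19, 3:15, 4:20, 5:6.
h = 19 is already in the table at j=2, so x = 2.
Check: 22^2 ≡ 19 (mod 31).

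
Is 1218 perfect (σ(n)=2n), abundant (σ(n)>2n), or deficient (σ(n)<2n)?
abundant

Proper divisors of 1218: sum = 1 + 2 + 3 + 6 + 7 + 14 + 21 + 29 + 42 + 58 + 87 + 174 + 203 + 406 + 609 = 1662
Since 1662 > 1218, 1218 is abundant.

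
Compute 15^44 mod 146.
91

Repeated squaring. Binary of 44 = 101100.
15^1 ≡ 15 (mod 146); 15^2 ≡ 79 (mod 146); 15^4 ≡ 109 (mod 146); 15^8 ≡ 55 (mod 146); 15^16 ≡ 105 (mod 146); 15^32 ≡ 75 (mod 146)
15^44 = 15^4 × 15^8 × 15^32 ≡ 91 (mod 146)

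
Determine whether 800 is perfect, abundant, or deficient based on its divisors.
abundant

Proper divisors of 800: sum = 1 + 2 + 4 + 5 + 8 + 10 + 16 + 20 + ... + 100 + 160 + 200 + 400 (17 divisors) = 1153
Since 1153 > 800, 800 is abundant.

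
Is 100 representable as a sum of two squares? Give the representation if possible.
0² + 10² (a=0, b=10)

Factorization: 100 = 2^2 × 5^2
By Fermat: n is sum of two squares iff every prime p ≡ 3 (mod 4) appears to even power.
All primes ≡ 3 (mod 4) appear to even power.
Search a = 0, 1, 2, … for 100 - a² a perfect square: first hit at a = 0: 100 - 0 = 100 = 10².
100 = 0² + 10² = 0 + 100 ✓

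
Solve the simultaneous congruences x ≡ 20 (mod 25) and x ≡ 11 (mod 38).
695

Using Chinese Remainder Theorem:
M = 25 × 38 = 950
M1 = 38, M2 = 25
y1 = 38^(-1) mod 25 = 2
y2 = 25^(-1) mod 38 = 35
x = (20×38×2 + 11×25×35) mod 950 = 695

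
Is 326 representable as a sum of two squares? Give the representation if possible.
Not possible

Factorization: 326 = 2 × 163
By Fermat: n is sum of two squares iff every prime p ≡ 3 (mod 4) appears to even power.
Prime(s) ≡ 3 (mod 4) with odd exponent: [(163, 1)]
Therefore 326 cannot be expressed as a² + b².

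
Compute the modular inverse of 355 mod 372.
175

gcd(355, 372) = 1, so the inverse exists.
Extended Euclidean algorithm on (372, 355):
372 = 1 × 355 + 17  ⟹  17 = (1)·372 + (-1)·355
355 = 20 × 17 + 15  ⟹  15 = (-20)·372 + (21)·355
17 = 1 × 15 + 2  ⟹  2 = (21)·372 + (-22)·355
15 = 7 × 2 + 1  ⟹  1 = (-167)·372 + (175)·355
So (175)·355 ≡ 1 (mod 372), i.e. 355^(-1) ≡ 175 (mod 372).
Check: 355 × 175 = 62125 ≡ 1 (mod 372)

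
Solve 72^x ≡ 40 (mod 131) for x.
87

Baby-step giant-step with step n = ⌈√131⌉ = 12.
Baby steps 72^j mod 131 (j:value) for j=0..11: 0:1, 1:72, 2:75, 3:29, 4:123, 5:79, 6:55, 7:30, 8:64, 9:23, 10:84, 11:22.
Giant-step multiplier: 72^(-12) ≡ 72^(130-12) = 72^118 ≡ 11 (mod 131).
Giant steps γ_i = 40·11^i mod 131: γ_0=40, γ_1=47, γ_2=124, γ_3=54, γ_4=70, γ_5=115, γ_6=86, γ_7=29 (in table at j=3).
x = i·n + j = 7·12 + 3 = 87.
Check: 72^87 ≡ 40 (mod 131).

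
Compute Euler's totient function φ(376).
184

376 = 2^3 × 47
φ(n) = n × ∏(1 - 1/p) for each prime p dividing n
φ(376) = 376 × (1 - 1/2) × (1 - 1/47) = 184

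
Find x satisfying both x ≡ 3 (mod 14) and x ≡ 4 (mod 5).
59

Using Chinese Remainder Theorem:
M = 14 × 5 = 70
M1 = 5, M2 = 14
y1 = 5^(-1) mod 14 = 3
y2 = 14^(-1) mod 5 = 4
x = (3×5×3 + 4×14×4) mod 70 = 59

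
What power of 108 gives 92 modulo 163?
25

Baby-step giant-step with step n = ⌈√163⌉ = 13.
Baby steps 108^j mod 163 (j:value) for j=0..12: 0:1, 1:108, 2:91, 3:48, 4:131, 5:130, 6:22, 7:94, 8:46, 9:78, 10:111, 11:89, 12:158.
Giant-step multiplier: 108^(-13) ≡ 108^(162-13) = 108^149 ≡ 147 (mod 163).
Giant steps γ_i = 92·147^i mod 163: γ_0=92, γ_1=158 (in table at j=12).
x = i·n + j = 1·13 + 12 = 25.
Check: 108^25 ≡ 92 (mod 163).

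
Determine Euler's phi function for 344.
168

344 = 2^3 × 43
φ(n) = n × ∏(1 - 1/p) for each prime p dividing n
φ(344) = 344 × (1 - 1/2) × (1 - 1/43) = 168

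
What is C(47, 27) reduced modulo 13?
11

Using Lucas' theorem:
Write n=47 and k=27 in base 13:
n in base 13: [3, 8]
k in base 13: [2, 1]
C(47,27) mod 13 = ∏ C(n_i, k_i) mod 13
Digit binomials (mod 13): C(3,2) = 3; C(8,1) = 8
Product: 3 × 8 = 24 ≡ 11 (mod 13)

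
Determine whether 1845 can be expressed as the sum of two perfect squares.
9² + 42² (a=9, b=42)

Factorization: 1845 = 3^2 × 5 × 41
By Fermat: n is sum of two squares iff every prime p ≡ 3 (mod 4) appears to even power.
All primes ≡ 3 (mod 4) appear to even power.
Search a = 0, 1, 2, … for 1845 - a² a perfect square: first hit at a = 9: 1845 - 81 = 1764 = 42².
1845 = 9² + 42² = 81 + 1764 ✓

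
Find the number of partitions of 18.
385

p(n) counts ways to write n as a sum of positive integers (order ignored).
Euler's pentagonal recurrence: p(k) = p(k-1) + p(k-2) - p(k-5) - p(k-7) + p(k-12) + p(k-15) - ... (offsets j(3j∓1)/2, signs ++--, p(0)=1, p(<0)=0).
DP table for k = 0..17: p(0)=1, p(1)=1, p(2)=2, p(3)=3, p(4)=5, p(5)=7, p(6)=11, p(7)=15, p(8)=22, p(9)=30, p(10)=42, p(11)=56, p(12)=77, p(13)=101, p(14)=135, p(15)=176, p(16)=231, p(17)=297.
Final step: p(18) = p(17) + p(16) - p(13) - p(11) + p(6) + p(3)
= 297 + 231 - 101 - 56 + 11 + 3
= 385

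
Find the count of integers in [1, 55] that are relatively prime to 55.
40

55 = 5 × 11
φ(n) = n × ∏(1 - 1/p) for each prime p dividing n
φ(55) = 55 × (1 - 1/5) × (1 - 1/11) = 40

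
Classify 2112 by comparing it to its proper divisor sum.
abundant

Proper divisors of 2112: sum = 1 + 2 + 3 + 4 + 6 + 8 + 11 + 12 + ... + 352 + 528 + 704 + 1056 (27 divisors) = 3984
Since 3984 > 2112, 2112 is abundant.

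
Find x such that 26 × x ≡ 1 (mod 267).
113

gcd(26, 267) = 1, so the inverse exists.
Extended Euclidean algorithm on (267, 26):
267 = 10 × 26 + 7  ⟹  7 = (1)·267 + (-10)·26
26 = 3 × 7 + 5  ⟹  5 = (-3)·267 + (31)·26
7 = 1 × 5 + 2  ⟹  2 = (4)·267 + (-41)·26
5 = 2 × 2 + 1  ⟹  1 = (-11)·267 + (113)·26
So (113)·26 ≡ 1 (mod 267), i.e. 26^(-1) ≡ 113 (mod 267).
Check: 26 × 113 = 2938 ≡ 1 (mod 267)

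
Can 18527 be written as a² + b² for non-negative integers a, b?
Not possible

Factorization: 18527 = 97 × 191
By Fermat: n is sum of two squares iff every prime p ≡ 3 (mod 4) appears to even power.
Prime(s) ≡ 3 (mod 4) with odd exponent: [(191, 1)]
Therefore 18527 cannot be expressed as a² + b².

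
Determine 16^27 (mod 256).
0

Repeated squaring. Binary of 27 = 11011.
16^1 ≡ 16 (mod 256); 16^2 ≡ 0 (mod 256); 16^4 ≡ 0 (mod 256); 16^8 ≡ 0 (mod 256); 16^16 ≡ 0 (mod 256)
16^27 = 16^1 × 16^2 × 16^8 × 16^16 ≡ 0 (mod 256)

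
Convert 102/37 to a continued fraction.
[2; 1, 3, 9]

Euclidean algorithm steps:
102 = 2 × 37 + 28
37 = 1 × 28 + 9
28 = 3 × 9 + 1
9 = 9 × 1 + 0
Continued fraction: [2; 1, 3, 9]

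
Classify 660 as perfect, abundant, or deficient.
abundant

Proper divisors of 660: sum = 1 + 2 + 3 + 4 + 5 + 6 + 10 + 11 + ... + 132 + 165 + 220 + 330 (23 divisors) = 1356
Since 1356 > 660, 660 is abundant.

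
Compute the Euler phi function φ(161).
132

161 = 7 × 23
φ(n) = n × ∏(1 - 1/p) for each prime p dividing n
φ(161) = 161 × (1 - 1/7) × (1 - 1/23) = 132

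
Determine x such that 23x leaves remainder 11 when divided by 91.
x ≡ 44 (mod 91)

gcd(23, 91) = 1, which divides 11, so solutions exist.
Find 23^(-1) mod 91 by the extended Euclidean algorithm:
91 = 3 × 23 + 22  ⟹  22 = (1)·91 + (-3)·23
23 = 1 × 22 + 1  ⟹  1 = (-1)·91 + (4)·23
So (4)·23 ≡ 1 (mod 91), i.e. 23^(-1) ≡ 4 (mod 91).
x ≡ 4 × 11 = 44 ≡ 44 (mod 91).
Check: 23 × 44 = 1012 ≡ 11 (mod 91).
Unique solution: x ≡ 44 (mod 91)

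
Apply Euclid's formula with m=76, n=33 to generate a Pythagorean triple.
(4687, 5016, 6865)

Euclid's formula: a = m² - n², b = 2mn, c = m² + n²
m = 76, n = 33
a = 76² - 33² = 5776 - 1089 = 4687
b = 2 × 76 × 33 = 5016
c = 76² + 33² = 5776 + 1089 = 6865
Verification: 4687² + 5016² = 21967969 + 25160256 = 47128225 = 6865² ✓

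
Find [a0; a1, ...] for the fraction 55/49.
[1; 8, 6]

Euclidean algorithm steps:
55 = 1 × 49 + 6
49 = 8 × 6 + 1
6 = 6 × 1 + 0
Continued fraction: [1; 8, 6]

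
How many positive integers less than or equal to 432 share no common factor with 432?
144

432 = 2^4 × 3^3
φ(n) = n × ∏(1 - 1/p) for each prime p dividing n
φ(432) = 432 × (1 - 1/2) × (1 - 1/3) = 144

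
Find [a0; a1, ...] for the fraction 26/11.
[2; 2, 1, 3]

Euclidean algorithm steps:
26 = 2 × 11 + 4
11 = 2 × 4 + 3
4 = 1 × 3 + 1
3 = 3 × 1 + 0
Continued fraction: [2; 2, 1, 3]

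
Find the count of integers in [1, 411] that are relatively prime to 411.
272

411 = 3 × 137
φ(n) = n × ∏(1 - 1/p) for each prime p dividing n
φ(411) = 411 × (1 - 1/3) × (1 - 1/137) = 272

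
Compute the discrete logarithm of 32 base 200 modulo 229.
99

Baby-step giant-step with step n = ⌈√229⌉ = 16.
Baby steps 200^j mod 229 (j:value) for j=0..15: 0:1, 1:200, 2:154, 3:114, 4:129, 5:152, 6:172, 7:50, 8:153, 9:143, 10:204, 11:38, 12:43, 13:127, 14:210, 15:93.
Giant-step multiplier: 200^(-16) ≡ 200^(228-16) = 200^212 ≡ 9 (mod 229).
Giant steps γ_i = 32·9^i mod 229: γ_0=32, γ_1=59, γ_2=73, γ_3=199, γ_4=188, γ_5=89, γ_6=114 (in table at j=3).
x = i·n + j = 6·16 + 3 = 99.
Check: 200^99 ≡ 32 (mod 229).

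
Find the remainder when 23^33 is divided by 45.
8

Repeated squaring. Binary of 33 = 100001.
23^1 ≡ 23 (mod 45); 23^2 ≡ 34 (mod 45); 23^4 ≡ 31 (mod 45); 23^8 ≡ 16 (mod 45); 23^16 ≡ 31 (mod 45); 23^32 ≡ 16 (mod 45)
23^33 = 23^1 × 23^32 ≡ 8 (mod 45)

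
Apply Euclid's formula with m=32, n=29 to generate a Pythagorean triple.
(183, 1856, 1865)

Euclid's formula: a = m² - n², b = 2mn, c = m² + n²
m = 32, n = 29
a = 32² - 29² = 1024 - 841 = 183
b = 2 × 32 × 29 = 1856
c = 32² + 29² = 1024 + 841 = 1865
Verification: 183² + 1856² = 33489 + 3444736 = 3478225 = 1865² ✓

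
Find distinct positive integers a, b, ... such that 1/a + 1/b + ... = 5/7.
1/2 + 1/5 + 1/70

Greedy algorithm:
5/7: ceiling(7/5) = 2, use 1/2
3/14: ceiling(14/3) = 5, use 1/5
1/70: ceiling(70/1) = 70, use 1/70
Result: 5/7 = 1/2 + 1/5 + 1/70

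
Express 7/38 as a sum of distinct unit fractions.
1/6 + 1/57

Greedy algorithm:
7/38: ceiling(38/7) = 6, use 1/6
1/57: ceiling(57/1) = 57, use 1/57
Result: 7/38 = 1/6 + 1/57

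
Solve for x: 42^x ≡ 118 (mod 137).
74

Baby-step giant-step with step n = ⌈√137⌉ = 12.
Baby steps 42^j mod 137 (j:value) for j=0..11: 0:1, 1:42, 2:120, 3:108, 4:15, 5:82, 6:19, 7:113, 8:88, 9:134, 10:11, 11:51.
Giant-step multiplier: 42^(-12) ≡ 42^(136-12) = 42^124 ≡ 63 (mod 137).
Giant steps γ_i = 118·63^i mod 137: γ_0=118, γ_1=36, γ_2=76, γ_3=130, γ_4=107, γ_5=28, γ_6=120 (in table at j=2).
x = i·n + j = 6·12 + 2 = 74.
Check: 42^74 ≡ 118 (mod 137).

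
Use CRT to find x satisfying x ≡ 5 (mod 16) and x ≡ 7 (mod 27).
277

Using Chinese Remainder Theorem:
M = 16 × 27 = 432
M1 = 27, M2 = 16
y1 = 27^(-1) mod 16 = 3
y2 = 16^(-1) mod 27 = 22
x = (5×27×3 + 7×16×22) mod 432 = 277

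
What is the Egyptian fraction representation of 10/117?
1/12 + 1/468

Greedy algorithm:
10/117: ceiling(117/10) = 12, use 1/12
1/468: ceiling(468/1) = 468, use 1/468
Result: 10/117 = 1/12 + 1/468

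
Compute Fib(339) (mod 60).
26

Matrix identity: Q^n = [[F_(n+1), F_n], [F_n, F_(n-1)]] with Q = [[1,1],[1,0]].
n = 339 = 101010011₂. Square-and-multiply, entries mod 60:
Q^1 = [[1,1],[1,0]]
Q^2 = (Q^1)² = [[2,1],[1,1]]
Q^5 = (Q^2)²·Q = [[8,5],[5,3]]
Q^10 = (Q^5)² = [[29,55],[55,34]]
Q^21 = (Q^10)²·Q = [[11,26],[26,45]]
Q^42 = (Q^21)² = [[17,16],[16,1]]
Q^84 = (Q^42)² = [[5,48],[48,17]]
Q^169 = (Q^84)²·Q = [[25,49],[49,36]]
Q^339 = (Q^169)²·Q = [[15,26],[26,49]]
F_339 mod 60 = Q^339[0][1] = 26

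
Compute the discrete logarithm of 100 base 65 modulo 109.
94

Baby-step giant-step with step n = ⌈√109⌉ = 11.
Baby steps 65^j mod 109 (j:value) for j=0..10: 0:1, 1:65, 2:83, 3:54, 4:22, 5:13, 6:82, 7:98, 8:48, 9:68, 10:60.
Giant-step multiplier: 65^(-11) ≡ 65^(108-11) = 65^97 ≡ 59 (mod 109).
Giant steps γ_i = 100·59^i mod 109: γ_0=100, γ_1=14, γ_2=63, γ_3=11, γ_4=104, γ_5=32, γ_6=35, γ_7=103, γ_8=82 (in table at j=6).
x = i·n + j = 8·11 + 6 = 94.
Check: 65^94 ≡ 100 (mod 109).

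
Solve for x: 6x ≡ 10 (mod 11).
x ≡ 9 (mod 11)

gcd(6, 11) = 1, which divides 10, so solutions exist.
Find 6^(-1) mod 11 by the extended Euclidean algorithm:
11 = 1 × 6 + 5  ⟹  5 = (1)·11 + (-1)·6
6 = 1 × 5 + 1  ⟹  1 = (-1)·11 + (2)·6
So (2)·6 ≡ 1 (mod 11), i.e. 6^(-1) ≡ 2 (mod 11).
x ≡ 2 × 10 = 20 ≡ 9 (mod 11).
Check: 6 × 9 = 54 ≡ 10 (mod 11).
Unique solution: x ≡ 9 (mod 11)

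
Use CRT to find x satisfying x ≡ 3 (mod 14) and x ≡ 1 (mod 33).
199

Using Chinese Remainder Theorem:
M = 14 × 33 = 462
M1 = 33, M2 = 14
y1 = 33^(-1) mod 14 = 3
y2 = 14^(-1) mod 33 = 26
x = (3×33×3 + 1×14×26) mod 462 = 199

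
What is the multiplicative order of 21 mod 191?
190

191 is prime, so ord(21) divides φ(191) = 190.
Divisors of 190: 1, 2, 5, 10, 19, 38, 95, 190.
Repeated squaring: 21^1 ≡ 21, 21^2 ≡ 59, 21^4 ≡ 43, 21^8 ≡ 130, 21^16 ≡ 92, 21^32 ≡ 60, 21^64 ≡ 162, 21^128 ≡ 77 (mod 191).
Test 21^d mod 191 for each divisor d in increasing order:
21^1 ≡ 21
21^2 ≡ 59
21^5 = 21^4·21^1 ≡ 139
21^10 = 21^8·21^2 ≡ 30
21^19 = 21^16·21^2·21^1 ≡ 152
21^38 = 21^32·21^4·21^2 ≡ 184
21^95 = 21^64·21^16·21^8·21^4·21^2·21^1 ≡ 190
21^190 = 21^128·21^32·21^16·21^8·21^4·21^2 ≡ 1  ← first divisor giving 1
The order is 190.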